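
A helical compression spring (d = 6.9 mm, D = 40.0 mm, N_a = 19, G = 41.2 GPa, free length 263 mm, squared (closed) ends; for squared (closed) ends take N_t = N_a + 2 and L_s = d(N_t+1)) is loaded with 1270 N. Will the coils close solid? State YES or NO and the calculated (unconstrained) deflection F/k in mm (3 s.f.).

k = Gd⁴/(8D³N_a) = (41.2×10³)(6.9⁴)/(8·40.0³·19) = 9.6 N/mm
N_t = 21; L_s = 6.9·22 = 151.8 mm; δ_solid = L₀ − L_s = 263 − 151.8 = 111.2 mm
δ = F/k = 1270/9.6 = 132.29 mm
δ ≥ δ_solid → spring goes solid

YES, δ = 132 mm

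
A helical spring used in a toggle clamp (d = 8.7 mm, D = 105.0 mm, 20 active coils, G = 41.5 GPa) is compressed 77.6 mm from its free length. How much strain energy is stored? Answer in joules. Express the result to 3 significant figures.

k = Gd⁴/(8D³N_a) = (41.5×10³)(8.7⁴)/(8·105.0³·20) = 1.2836 N/mm
U = ½kδ² = 0.5 × 1.2836 × 77.6² = 3864.8 N·mm = 3.8648 J

3.86 J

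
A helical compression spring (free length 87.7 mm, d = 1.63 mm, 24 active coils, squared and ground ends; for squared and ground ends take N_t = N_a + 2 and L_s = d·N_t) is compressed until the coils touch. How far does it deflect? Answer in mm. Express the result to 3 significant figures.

N_t = 26; L_s = 1.63·26 = 42.38 mm
δ_solid = L₀ − L_s = 87.7 − 42.38 = 45.32 mm

45.3 mm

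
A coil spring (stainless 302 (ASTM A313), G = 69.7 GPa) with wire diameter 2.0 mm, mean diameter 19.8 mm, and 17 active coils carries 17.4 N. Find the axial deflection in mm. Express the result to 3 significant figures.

16.5 mm

k = Gd⁴/(8D³N_a) = (69.7×10³)(2.0⁴)/(8·19.8³·17) = 1.0564 N/mm
δ = F/k = 17.4 / 1.0564 = 16.471 mm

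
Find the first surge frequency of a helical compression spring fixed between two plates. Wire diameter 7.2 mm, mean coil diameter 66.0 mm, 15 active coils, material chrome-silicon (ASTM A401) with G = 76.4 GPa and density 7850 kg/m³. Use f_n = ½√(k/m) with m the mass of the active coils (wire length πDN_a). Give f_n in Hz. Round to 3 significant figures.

38.7 Hz

k = Gd⁴/(8D³N_a) = (76.4×10³)(7.2⁴)/(8·66.0³·15) = 5.9513 N/mm = 5951.3 N/m
Wire length L = πDN_a = π·66.0·15 = 3110.2 mm
m = ρ·(πd²/4)·L = 7850 × 40.715×10⁻⁶ m² × 3.1102 m = 0.99405 kg
f_n = ½√(k/m) = 0.5·√(5951.3/0.99405) = 0.5·√(5986.9) = 38.687 Hz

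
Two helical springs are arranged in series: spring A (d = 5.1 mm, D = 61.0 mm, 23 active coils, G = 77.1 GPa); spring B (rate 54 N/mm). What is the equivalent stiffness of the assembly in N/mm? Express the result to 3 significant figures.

1.22 N/mm

k_A = Gd⁴/(8D³N_a) = (77.1×10³)(5.1⁴)/(8·61.0³·23) = 1.2489 N/mm
Series: 1/k_eq = 1/1.2489 + 1/54 = 0.81922; k_eq = 1.2207 N/mm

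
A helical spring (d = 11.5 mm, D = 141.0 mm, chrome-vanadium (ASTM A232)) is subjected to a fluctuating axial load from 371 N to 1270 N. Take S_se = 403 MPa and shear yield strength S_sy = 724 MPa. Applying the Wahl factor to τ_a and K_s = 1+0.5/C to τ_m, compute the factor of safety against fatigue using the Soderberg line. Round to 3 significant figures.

1.75

C = D/d = 141.0/11.5 = 12.2609; K_W = (4C−1)/(4C−4)+0.615/C = 1.1168; K_s = 1+0.5/C = 1.0408
F_a = (F_max−F_min)/2 = 449.5 N; F_m = (F_max+F_min)/2 = 820.5 N
τ_a = K_W·8F_aD/(πd³) = 1.1168 × 106.12 = 118.51 MPa
τ_m = K_s·8F_mD/(πd³) = 1.0408 × 193.71 = 201.61 MPa
Soderberg: 1/n_f = τ_a/S_se + τ_m/S_sy = 118.51/403 + 201.61/724 = 0.29407 + 0.27846 = 0.57253
n_f = 1/0.57253 = 1.747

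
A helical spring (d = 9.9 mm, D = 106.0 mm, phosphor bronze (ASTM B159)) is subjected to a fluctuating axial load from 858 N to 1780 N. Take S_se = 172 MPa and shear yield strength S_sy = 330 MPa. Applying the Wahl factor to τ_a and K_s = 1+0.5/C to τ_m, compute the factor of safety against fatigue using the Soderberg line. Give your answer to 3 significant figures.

0.498

C = D/d = 106.0/9.9 = 10.7071; K_W = (4C−1)/(4C−4)+0.615/C = 1.1347; K_s = 1+0.5/C = 1.0467
F_a = (F_max−F_min)/2 = 461 N; F_m = (F_max+F_min)/2 = 1319 N
τ_a = K_W·8F_aD/(πd³) = 1.1347 × 128.25 = 145.52 MPa
τ_m = K_s·8F_mD/(πd³) = 1.0467 × 366.93 = 384.07 MPa
Soderberg: 1/n_f = τ_a/S_se + τ_m/S_sy = 145.52/172 + 384.07/330 = 0.84605 + 1.16384 = 2.0099
n_f = 1/2.0099 = 0.4975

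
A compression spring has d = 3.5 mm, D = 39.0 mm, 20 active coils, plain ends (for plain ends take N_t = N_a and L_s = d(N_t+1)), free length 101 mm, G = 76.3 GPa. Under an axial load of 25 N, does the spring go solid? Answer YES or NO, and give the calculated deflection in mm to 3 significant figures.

NO, δ = 20.7 mm

k = Gd⁴/(8D³N_a) = (76.3×10³)(3.5⁴)/(8·39.0³·20) = 1.2064 N/mm
N_t = 20; L_s = 3.5·21 = 73.5 mm; δ_solid = L₀ − L_s = 101 − 73.5 = 27.5 mm
δ = F/k = 25/1.2064 = 20.723 mm
δ < δ_solid → spring does not go solid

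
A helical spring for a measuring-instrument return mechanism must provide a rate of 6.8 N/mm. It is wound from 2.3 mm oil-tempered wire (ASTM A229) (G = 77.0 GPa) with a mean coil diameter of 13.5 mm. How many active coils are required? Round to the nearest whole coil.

N_a = Gd⁴/(8D³k) = (77.0×10³ × 2.3⁴)/(8 × 13.5³ × 6.8)
    = 2.15478e+06 / 133844 = 16.1 → 16 coils

16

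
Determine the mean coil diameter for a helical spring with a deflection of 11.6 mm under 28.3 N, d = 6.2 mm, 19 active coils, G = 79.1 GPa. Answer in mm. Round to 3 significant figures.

Required rate k = F/δ = 28.3/11.6 = 2.4397 N/mm
D = (Gd⁴/(8N_a·k))^(1/3) = (79.1×10³·6.2⁴/(8·19·2.4397))^(1/3)
  = (315189)^(1/3) = 68.0545 mm

68.1 mm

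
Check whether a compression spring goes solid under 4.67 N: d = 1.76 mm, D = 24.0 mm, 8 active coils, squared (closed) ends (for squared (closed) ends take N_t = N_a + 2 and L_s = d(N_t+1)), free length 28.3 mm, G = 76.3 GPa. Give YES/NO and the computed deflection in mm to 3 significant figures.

NO, δ = 5.64 mm

k = Gd⁴/(8D³N_a) = (76.3×10³)(1.76⁴)/(8·24.0³·8) = 0.82749 N/mm
N_t = 10; L_s = 1.76·11 = 19.36 mm; δ_solid = L₀ − L_s = 28.3 − 19.36 = 8.94 mm
δ = F/k = 4.67/0.82749 = 5.6436 mm
δ < δ_solid → spring does not go solid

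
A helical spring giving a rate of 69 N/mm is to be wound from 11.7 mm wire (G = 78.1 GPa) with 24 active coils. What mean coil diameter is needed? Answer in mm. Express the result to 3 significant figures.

D = (Gd⁴/(8N_a·k))^(1/3) = (78.1×10³·11.7⁴/(8·24·69))^(1/3)
  = (110470)^(1/3) = 47.9823 mm

48.0 mm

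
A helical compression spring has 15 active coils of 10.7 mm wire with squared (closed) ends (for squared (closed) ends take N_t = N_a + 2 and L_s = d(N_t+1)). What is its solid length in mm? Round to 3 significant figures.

193 mm

squared (closed) ends: N_t = N_a + 2 = 15 + 2 = 17
L_s = d·(N_t+1) = 10.7 × 18 = 192.6 mm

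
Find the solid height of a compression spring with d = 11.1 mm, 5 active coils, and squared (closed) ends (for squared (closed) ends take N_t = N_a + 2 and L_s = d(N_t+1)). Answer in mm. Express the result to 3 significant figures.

squared (closed) ends: N_t = N_a + 2 = 5 + 2 = 7
L_s = d·(N_t+1) = 11.1 × 8 = 88.8 mm

88.8 mm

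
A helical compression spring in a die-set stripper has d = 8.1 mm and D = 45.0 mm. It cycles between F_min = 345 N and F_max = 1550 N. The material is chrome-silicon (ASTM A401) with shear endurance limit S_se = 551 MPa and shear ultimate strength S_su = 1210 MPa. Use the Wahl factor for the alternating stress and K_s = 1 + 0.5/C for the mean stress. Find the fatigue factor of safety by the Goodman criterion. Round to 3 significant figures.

2.06

C = D/d = 45.0/8.1 = 5.5556; K_W = (4C−1)/(4C−4)+0.615/C = 1.2753; K_s = 1+0.5/C = 1.0900
F_a = (F_max−F_min)/2 = 602.5 N; F_m = (F_max+F_min)/2 = 947.5 N
τ_a = K_W·8F_aD/(πd³) = 1.2753 × 129.91 = 165.68 MPa
τ_m = K_s·8F_mD/(πd³) = 1.0900 × 204.3 = 222.69 MPa
Goodman: 1/n_f = τ_a/S_se + τ_m/S_su = 165.68/551 + 222.69/1210 = 0.30070 + 0.18404 = 0.48474
n_f = 1/0.48474 = 2.063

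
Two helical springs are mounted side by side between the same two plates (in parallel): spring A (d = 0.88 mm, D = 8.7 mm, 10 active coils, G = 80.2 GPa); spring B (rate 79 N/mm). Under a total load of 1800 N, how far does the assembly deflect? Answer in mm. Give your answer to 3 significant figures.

k_A = Gd⁴/(8D³N_a) = (80.2×10³)(0.88⁴)/(8·8.7³·10) = 0.91297 N/mm
Parallel: k_eq = 0.91297 + 79 = 79.913 N/mm
δ = F/k_eq = 1800/79.913 = 22.525 mm

22.5 mm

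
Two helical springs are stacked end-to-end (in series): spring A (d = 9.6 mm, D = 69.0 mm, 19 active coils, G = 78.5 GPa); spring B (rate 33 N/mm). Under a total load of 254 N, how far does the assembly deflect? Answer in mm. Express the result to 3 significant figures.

26.7 mm

k_A = Gd⁴/(8D³N_a) = (78.5×10³)(9.6⁴)/(8·69.0³·19) = 13.353 N/mm
Series: 1/k_eq = 1/13.353 + 1/33 = 0.1052; k_eq = 9.5061 N/mm
δ = F/k_eq = 254/9.5061 = 26.72 mm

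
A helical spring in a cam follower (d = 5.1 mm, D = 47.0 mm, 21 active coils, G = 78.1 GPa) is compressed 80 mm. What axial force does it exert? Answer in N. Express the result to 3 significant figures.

k = Gd⁴/(8D³N_a) = (78.1×10³)(5.1⁴)/(8·47.0³·21) = 3.0292 N/mm
F = k·δ = 3.0292 × 80 = 242.34 N

242 N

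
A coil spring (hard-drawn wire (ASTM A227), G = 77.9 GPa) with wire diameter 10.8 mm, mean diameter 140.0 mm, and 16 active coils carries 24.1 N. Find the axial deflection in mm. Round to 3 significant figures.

k = Gd⁴/(8D³N_a) = (77.9×10³)(10.8⁴)/(8·140.0³·16) = 3.0174 N/mm
δ = F/k = 24.1 / 3.0174 = 7.9869 mm

7.99 mm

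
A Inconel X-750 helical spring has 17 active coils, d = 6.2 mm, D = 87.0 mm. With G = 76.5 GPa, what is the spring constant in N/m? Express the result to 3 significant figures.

k = Gd⁴/(8D³N_a) = (76.5×10³ × 6.2⁴) / (8 × 87.0³ × 17)
  = 1.13039e+08 / 8.95564e+07 = 1.2622 N/mm = 1262.2 N/m

1260 N/m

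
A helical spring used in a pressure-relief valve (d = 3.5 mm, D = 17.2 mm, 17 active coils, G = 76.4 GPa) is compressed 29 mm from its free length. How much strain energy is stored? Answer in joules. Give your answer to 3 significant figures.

6.97 J

k = Gd⁴/(8D³N_a) = (76.4×10³)(3.5⁴)/(8·17.2³·17) = 16.567 N/mm
U = ½kδ² = 0.5 × 16.567 × 29² = 6966.4 N·mm = 6.9664 J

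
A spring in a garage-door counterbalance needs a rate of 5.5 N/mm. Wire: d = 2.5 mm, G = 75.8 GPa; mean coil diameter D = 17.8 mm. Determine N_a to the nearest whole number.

N_a = Gd⁴/(8D³k) = (75.8×10³ × 2.5⁴)/(8 × 17.8³ × 5.5)
    = 2.96094e+06 / 248149 = 11.93 → 12 coils

12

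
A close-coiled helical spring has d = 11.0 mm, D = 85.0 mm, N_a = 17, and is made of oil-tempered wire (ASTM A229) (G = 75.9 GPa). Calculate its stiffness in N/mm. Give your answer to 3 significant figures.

k = Gd⁴/(8D³N_a) = (75.9×10³ × 11.0⁴) / (8 × 85.0³ × 17)
  = 1.11125e+09 / 8.3521e+07 = 13.305 N/mm

13.3 N/mm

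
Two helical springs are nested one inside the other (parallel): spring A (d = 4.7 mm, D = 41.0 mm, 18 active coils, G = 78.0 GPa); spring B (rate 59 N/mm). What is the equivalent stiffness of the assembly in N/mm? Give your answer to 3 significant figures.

62.8 N/mm

k_A = Gd⁴/(8D³N_a) = (78.0×10³)(4.7⁴)/(8·41.0³·18) = 3.8351 N/mm
Parallel: k_eq = 3.8351 + 59 = 62.835 N/mm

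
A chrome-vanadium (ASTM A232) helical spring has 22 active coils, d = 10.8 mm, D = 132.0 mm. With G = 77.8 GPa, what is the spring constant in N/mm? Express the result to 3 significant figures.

k = Gd⁴/(8D³N_a) = (77.8×10³ × 10.8⁴) / (8 × 132.0³ × 22)
  = 1.05846e+09 / 4.04794e+08 = 2.6148 N/mm

2.61 N/mm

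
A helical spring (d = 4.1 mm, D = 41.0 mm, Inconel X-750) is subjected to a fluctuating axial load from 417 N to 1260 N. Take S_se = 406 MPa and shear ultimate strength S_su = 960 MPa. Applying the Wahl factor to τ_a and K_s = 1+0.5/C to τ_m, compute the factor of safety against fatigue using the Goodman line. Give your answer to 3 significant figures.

C = D/d = 41.0/4.1 = 10.0000; K_W = (4C−1)/(4C−4)+0.615/C = 1.1448; K_s = 1+0.5/C = 1.0500
F_a = (F_max−F_min)/2 = 421.5 N; F_m = (F_max+F_min)/2 = 838.5 N
τ_a = K_W·8F_aD/(πd³) = 1.1448 × 638.51 = 730.99 MPa
τ_m = K_s·8F_mD/(πd³) = 1.0500 × 1270.2 = 1333.7 MPa
Goodman: 1/n_f = τ_a/S_se + τ_m/S_su = 730.99/406 + 1333.7/960 = 1.80047 + 1.38929 = 3.1898
n_f = 1/3.1898 = 0.3135

0.314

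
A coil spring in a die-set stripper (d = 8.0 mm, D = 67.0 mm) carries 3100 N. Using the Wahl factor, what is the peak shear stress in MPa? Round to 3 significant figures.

Spring index C = D/d = 67.0/8.0 = 8.3750
K_W = (4C−1)/(4C−4) + 0.615/C = 32.500/29.500 + 0.0734 = 1.1751
τ₀ = 8FD/(πd³) = 8·3100·67.0/(π·8.0³) = 1.6616e+06/1608.5 = 1033 MPa
τ_max = K·τ₀ = 1.1751 × 1033 = 1213.9 MPa

1210 MPa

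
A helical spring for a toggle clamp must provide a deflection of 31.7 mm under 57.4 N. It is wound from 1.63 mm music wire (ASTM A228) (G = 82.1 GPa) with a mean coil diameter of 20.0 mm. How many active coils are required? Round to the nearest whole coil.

5

Required rate k = F/δ = 57.4/31.7 = 1.8107 N/mm
N_a = Gd⁴/(8D³k) = (82.1×10³ × 1.63⁴)/(8 × 20.0³ × 1.8107)
    = 579554 / 115886 = 5.001 → 5 coils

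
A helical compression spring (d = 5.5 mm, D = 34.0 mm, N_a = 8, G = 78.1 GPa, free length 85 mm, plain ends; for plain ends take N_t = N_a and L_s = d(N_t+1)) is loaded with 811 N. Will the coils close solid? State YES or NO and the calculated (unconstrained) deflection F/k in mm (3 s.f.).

k = Gd⁴/(8D³N_a) = (78.1×10³)(5.5⁴)/(8·34.0³·8) = 28.411 N/mm
N_t = 8; L_s = 5.5·9 = 49.5 mm; δ_solid = L₀ − L_s = 85 − 49.5 = 35.5 mm
δ = F/k = 811/28.411 = 28.545 mm
δ < δ_solid → spring does not go solid

NO, δ = 28.5 mm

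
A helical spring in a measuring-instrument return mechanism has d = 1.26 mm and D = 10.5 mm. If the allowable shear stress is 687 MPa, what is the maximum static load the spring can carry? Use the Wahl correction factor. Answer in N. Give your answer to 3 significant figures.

43.7 N

C = D/d = 10.5/1.26 = 8.3333
K_W = (4C−1)/(4C−4) + 0.615/C = 32.333/29.333 + 0.0738 = 1.1761
τ_max = K·8FD/(πd³) → F_max = τ_allow·πd³/(8DK)
F_max = 687·π·1.26³/(8·10.5·1.1761) = 4317.4/98.79 = 43.702 N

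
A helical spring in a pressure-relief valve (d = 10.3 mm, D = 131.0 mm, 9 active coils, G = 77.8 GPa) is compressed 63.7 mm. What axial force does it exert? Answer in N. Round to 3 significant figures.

345 N

k = Gd⁴/(8D³N_a) = (77.8×10³)(10.3⁴)/(8·131.0³·9) = 5.4098 N/mm
F = k·δ = 5.4098 × 63.7 = 344.6 N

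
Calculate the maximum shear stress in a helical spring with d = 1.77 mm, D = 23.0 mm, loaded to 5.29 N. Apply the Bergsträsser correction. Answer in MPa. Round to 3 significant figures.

61.6 MPa

Spring index C = D/d = 23.0/1.77 = 12.9944
K_B = (4C+2)/(4C−3) = 53.977/48.977 = 1.1021
τ₀ = 8FD/(πd³) = 8·5.29·23.0/(π·1.77³) = 973.36/17.421 = 55.873 MPa
τ_max = K·τ₀ = 1.1021 × 55.873 = 61.577 MPa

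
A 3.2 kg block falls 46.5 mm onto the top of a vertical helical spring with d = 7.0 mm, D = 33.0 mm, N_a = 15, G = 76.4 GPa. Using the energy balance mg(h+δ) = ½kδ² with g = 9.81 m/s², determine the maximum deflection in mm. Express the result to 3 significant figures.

9.06 mm

k = Gd⁴/(8D³N_a) = (76.4×10³)(7.0⁴)/(8·33.0³·15) = 42.537 N/mm
W = mg = 3.2 × 9.81 = 31.392 N
½kδ² − Wδ − Wh = 0 → δ = (W + √(W² + 2kWh))/k
δ = (31.392 + √(985.46 + 124184))/42.537 = (31.392 + 353.79)/42.537 = 9.0554 mm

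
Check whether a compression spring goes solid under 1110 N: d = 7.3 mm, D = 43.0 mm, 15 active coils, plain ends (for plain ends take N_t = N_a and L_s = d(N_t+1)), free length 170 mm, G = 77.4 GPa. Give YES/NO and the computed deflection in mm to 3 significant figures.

k = Gd⁴/(8D³N_a) = (77.4×10³)(7.3⁴)/(8·43.0³·15) = 23.038 N/mm
N_t = 15; L_s = 7.3·16 = 116.8 mm; δ_solid = L₀ − L_s = 170 − 116.8 = 53.2 mm
δ = F/k = 1110/23.038 = 48.181 mm
δ < δ_solid → spring does not go solid

NO, δ = 48.2 mm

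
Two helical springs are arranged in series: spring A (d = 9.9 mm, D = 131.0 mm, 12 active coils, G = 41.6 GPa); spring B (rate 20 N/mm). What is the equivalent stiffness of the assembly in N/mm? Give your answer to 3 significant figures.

1.69 N/mm

k_A = Gd⁴/(8D³N_a) = (41.6×10³)(9.9⁴)/(8·131.0³·12) = 1.8516 N/mm
Series: 1/k_eq = 1/1.8516 + 1/20 = 0.59007; k_eq = 1.6947 N/mm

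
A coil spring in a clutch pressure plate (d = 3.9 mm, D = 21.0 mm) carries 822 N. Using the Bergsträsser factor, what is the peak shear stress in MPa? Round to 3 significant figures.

Spring index C = D/d = 21.0/3.9 = 5.3846
K_B = (4C+2)/(4C−3) = 23.538/18.538 = 1.2697
τ₀ = 8FD/(πd³) = 8·822·21.0/(π·3.9³) = 138096/186.36 = 741.03 MPa
τ_max = K·τ₀ = 1.2697 × 741.03 = 940.9 MPa

941 MPa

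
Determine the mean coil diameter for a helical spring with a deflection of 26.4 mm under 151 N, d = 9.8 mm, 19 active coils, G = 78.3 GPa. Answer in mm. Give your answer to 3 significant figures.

94.0 mm

Required rate k = F/δ = 151/26.4 = 5.7197 N/mm
D = (Gd⁴/(8N_a·k))^(1/3) = (78.3×10³·9.8⁴/(8·19·5.7197))^(1/3)
  = (830710)^(1/3) = 94.0048 mm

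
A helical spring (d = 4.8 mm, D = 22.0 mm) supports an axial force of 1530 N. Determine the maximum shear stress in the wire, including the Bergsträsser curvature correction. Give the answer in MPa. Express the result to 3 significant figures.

1030 MPa

Spring index C = D/d = 22.0/4.8 = 4.5833
K_B = (4C+2)/(4C−3) = 20.333/15.333 = 1.3261
τ₀ = 8FD/(πd³) = 8·1530·22.0/(π·4.8³) = 269280/347.44 = 775.05 MPa
τ_max = K·τ₀ = 1.3261 × 775.05 = 1027.8 MPa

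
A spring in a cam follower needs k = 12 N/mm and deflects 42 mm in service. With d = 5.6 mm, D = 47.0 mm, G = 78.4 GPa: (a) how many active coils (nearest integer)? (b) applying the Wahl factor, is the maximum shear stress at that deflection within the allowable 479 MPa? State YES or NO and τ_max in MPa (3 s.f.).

(a) 8 coils; (b) YES, τ_max = 390 MPa

N_a = Gd⁴/(8D³k) = (78.4×10³)(5.6⁴)/(8·47.0³·12) = 7.736 → N_a = 8
Actual rate k = Gd⁴/(8D³·8) = 11.604 N/mm
Working load F = kδ = 11.604·42 = 487.35 N
C = 47.0/5.6 = 8.3929; K_W = (4C−1)/(4C−4)+0.615/C = 1.1747
τ_max = K_W·8FD/(πd³) = 1.1747·332.14 = 390.17 MPa
τ_max ≤ 479 MPa → acceptable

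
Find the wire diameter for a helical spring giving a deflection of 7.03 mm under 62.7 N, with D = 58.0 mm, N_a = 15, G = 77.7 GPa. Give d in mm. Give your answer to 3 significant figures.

Required rate k = F/δ = 62.7/7.03 = 8.9189 N/mm
d = (8D³N_a·k / G)^(1/4) = (8·58.0³·15·8.9189 / (77.7×10³))^0.25
  = (2687.5)^0.25 = 7.2001 mm

7.20 mm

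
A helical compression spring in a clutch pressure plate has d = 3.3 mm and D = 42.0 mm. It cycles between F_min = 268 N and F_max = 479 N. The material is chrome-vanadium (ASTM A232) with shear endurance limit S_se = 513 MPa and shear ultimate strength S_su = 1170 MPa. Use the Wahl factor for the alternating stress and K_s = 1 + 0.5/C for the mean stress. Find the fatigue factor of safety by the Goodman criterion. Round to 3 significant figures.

C = D/d = 42.0/3.3 = 12.7273; K_W = (4C−1)/(4C−4)+0.615/C = 1.1123; K_s = 1+0.5/C = 1.0393
F_a = (F_max−F_min)/2 = 105.5 N; F_m = (F_max+F_min)/2 = 373.5 N
τ_a = K_W·8F_aD/(πd³) = 1.1123 × 313.98 = 349.23 MPa
τ_m = K_s·8F_mD/(πd³) = 1.0393 × 1111.6 = 1155.2 MPa
Goodman: 1/n_f = τ_a/S_se + τ_m/S_su = 349.23/513 + 1155.2/1170 = 0.68076 + 0.98739 = 1.6681
n_f = 1/1.6681 = 0.5995

0.599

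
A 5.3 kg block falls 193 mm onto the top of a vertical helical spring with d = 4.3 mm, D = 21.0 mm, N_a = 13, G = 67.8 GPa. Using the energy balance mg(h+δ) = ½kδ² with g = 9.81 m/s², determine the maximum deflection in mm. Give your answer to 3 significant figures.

k = Gd⁴/(8D³N_a) = (67.8×10³)(4.3⁴)/(8·21.0³·13) = 24.066 N/mm
W = mg = 5.3 × 9.81 = 51.993 N
½kδ² − Wδ − Wh = 0 → δ = (W + √(W² + 2kWh))/k
δ = (51.993 + √(2703.3 + 482997))/24.066 = (51.993 + 696.92)/24.066 = 31.119 mm

31.1 mm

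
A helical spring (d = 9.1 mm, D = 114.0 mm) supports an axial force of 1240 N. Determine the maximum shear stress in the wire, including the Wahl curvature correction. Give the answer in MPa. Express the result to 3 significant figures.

532 MPa

Spring index C = D/d = 114.0/9.1 = 12.5275
K_W = (4C−1)/(4C−4) + 0.615/C = 49.110/46.110 + 0.0491 = 1.1142
τ₀ = 8FD/(πd³) = 8·1240·114.0/(π·9.1³) = 1.13088e+06/2367.4 = 477.69 MPa
τ_max = K·τ₀ = 1.1142 × 477.69 = 532.22 MPa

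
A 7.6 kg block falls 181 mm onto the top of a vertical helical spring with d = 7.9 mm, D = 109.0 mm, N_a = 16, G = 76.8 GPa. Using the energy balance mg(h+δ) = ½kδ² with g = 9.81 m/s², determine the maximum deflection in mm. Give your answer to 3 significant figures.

k = Gd⁴/(8D³N_a) = (76.8×10³)(7.9⁴)/(8·109.0³·16) = 1.8046 N/mm
W = mg = 7.6 × 9.81 = 74.556 N
½kδ² − Wδ − Wh = 0 → δ = (W + √(W² + 2kWh))/k
δ = (74.556 + √(5558.6 + 48704.7))/1.8046 = (74.556 + 232.94)/1.8046 = 170.4 mm

170 mm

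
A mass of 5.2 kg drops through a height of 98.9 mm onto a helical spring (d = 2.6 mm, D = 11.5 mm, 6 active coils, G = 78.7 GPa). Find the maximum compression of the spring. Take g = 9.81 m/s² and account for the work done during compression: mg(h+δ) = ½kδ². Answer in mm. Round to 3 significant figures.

k = Gd⁴/(8D³N_a) = (78.7×10³)(2.6⁴)/(8·11.5³·6) = 49.264 N/mm
W = mg = 5.2 × 9.81 = 51.012 N
½kδ² − Wδ − Wh = 0 → δ = (W + √(W² + 2kWh))/k
δ = (51.012 + √(2602.2 + 497087))/49.264 = (51.012 + 706.89)/49.264 = 15.384 mm

15.4 mm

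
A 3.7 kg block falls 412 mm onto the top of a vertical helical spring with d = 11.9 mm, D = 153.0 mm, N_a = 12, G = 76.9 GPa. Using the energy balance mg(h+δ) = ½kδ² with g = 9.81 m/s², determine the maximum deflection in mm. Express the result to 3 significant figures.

90.2 mm

k = Gd⁴/(8D³N_a) = (76.9×10³)(11.9⁴)/(8·153.0³·12) = 4.4851 N/mm
W = mg = 3.7 × 9.81 = 36.297 N
½kδ² − Wδ − Wh = 0 → δ = (W + √(W² + 2kWh))/k
δ = (36.297 + √(1317.5 + 134143))/4.4851 = (36.297 + 368.05)/4.4851 = 90.154 mm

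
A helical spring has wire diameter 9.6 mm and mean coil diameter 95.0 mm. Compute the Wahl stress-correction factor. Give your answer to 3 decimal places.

1.146

C = D/d = 95.0/9.6 = 9.8958
K_W = (4C−1)/(4C−4) + 0.615/C = 38.583/35.583 + 0.0621 = 1.1465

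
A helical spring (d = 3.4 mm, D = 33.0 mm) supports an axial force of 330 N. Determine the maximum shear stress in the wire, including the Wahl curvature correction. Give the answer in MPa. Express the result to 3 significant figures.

811 MPa

Spring index C = D/d = 33.0/3.4 = 9.7059
K_W = (4C−1)/(4C−4) + 0.615/C = 37.824/34.824 + 0.0634 = 1.1495
τ₀ = 8FD/(πd³) = 8·330·33.0/(π·3.4³) = 87120/123.48 = 705.56 MPa
τ_max = K·τ₀ = 1.1495 × 705.56 = 811.04 MPa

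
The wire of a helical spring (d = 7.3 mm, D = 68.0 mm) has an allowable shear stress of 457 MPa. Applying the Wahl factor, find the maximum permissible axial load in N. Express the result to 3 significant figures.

888 N

C = D/d = 68.0/7.3 = 9.3151
K_W = (4C−1)/(4C−4) + 0.615/C = 36.260/33.260 + 0.0660 = 1.1562
τ_max = K·8FD/(πd³) → F_max = τ_allow·πd³/(8DK)
F_max = 457·π·7.3³/(8·68.0·1.1562) = 5.5851e+05/628.98 = 887.96 N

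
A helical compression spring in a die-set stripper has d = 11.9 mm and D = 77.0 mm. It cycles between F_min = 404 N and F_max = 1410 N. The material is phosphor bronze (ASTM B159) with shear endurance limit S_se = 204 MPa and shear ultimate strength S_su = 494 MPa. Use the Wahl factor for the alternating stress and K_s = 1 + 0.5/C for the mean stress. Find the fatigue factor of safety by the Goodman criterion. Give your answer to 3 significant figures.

C = D/d = 77.0/11.9 = 6.4706; K_W = (4C−1)/(4C−4)+0.615/C = 1.2321; K_s = 1+0.5/C = 1.0773
F_a = (F_max−F_min)/2 = 503 N; F_m = (F_max+F_min)/2 = 907 N
τ_a = K_W·8F_aD/(πd³) = 1.2321 × 58.527 = 72.114 MPa
τ_m = K_s·8F_mD/(πd³) = 1.0773 × 105.54 = 113.69 MPa
Goodman: 1/n_f = τ_a/S_se + τ_m/S_su = 72.114/204 + 113.69/494 = 0.35350 + 0.23014 = 0.58364
n_f = 1/0.58364 = 1.713

1.71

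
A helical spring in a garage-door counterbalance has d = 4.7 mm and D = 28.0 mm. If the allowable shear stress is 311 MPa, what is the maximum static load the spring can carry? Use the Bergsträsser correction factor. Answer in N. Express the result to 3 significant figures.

C = D/d = 28.0/4.7 = 5.9574
K_B = (4C+2)/(4C−3) = 25.830/20.830 = 1.2400
τ_max = K·8FD/(πd³) → F_max = τ_allow·πd³/(8DK)
F_max = 311·π·4.7³/(8·28.0·1.2400) = 1.0144e+05/277.77 = 365.19 N

365 N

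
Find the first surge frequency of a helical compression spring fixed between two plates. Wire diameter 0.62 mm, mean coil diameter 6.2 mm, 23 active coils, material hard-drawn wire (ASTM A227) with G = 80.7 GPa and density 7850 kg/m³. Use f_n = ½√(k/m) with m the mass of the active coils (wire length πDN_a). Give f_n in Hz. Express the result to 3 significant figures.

253 Hz

k = Gd⁴/(8D³N_a) = (80.7×10³)(0.62⁴)/(8·6.2³·23) = 0.27192 N/mm = 271.92 N/m
Wire length L = πDN_a = π·6.2·23 = 447.99 mm
m = ρ·(πd²/4)·L = 7850 × 0.30191×10⁻⁶ m² × 0.44799 m = 0.0010617 kg
f_n = ½√(k/m) = 0.5·√(271.92/0.0010617) = 0.5·√(2.5612e+05) = 253.04 Hz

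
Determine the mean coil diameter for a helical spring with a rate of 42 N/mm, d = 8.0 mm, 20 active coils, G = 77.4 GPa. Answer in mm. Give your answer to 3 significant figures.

36.1 mm

D = (Gd⁴/(8N_a·k))^(1/3) = (77.4×10³·8.0⁴/(8·20·42))^(1/3)
  = (47177.1)^(1/3) = 36.1335 mm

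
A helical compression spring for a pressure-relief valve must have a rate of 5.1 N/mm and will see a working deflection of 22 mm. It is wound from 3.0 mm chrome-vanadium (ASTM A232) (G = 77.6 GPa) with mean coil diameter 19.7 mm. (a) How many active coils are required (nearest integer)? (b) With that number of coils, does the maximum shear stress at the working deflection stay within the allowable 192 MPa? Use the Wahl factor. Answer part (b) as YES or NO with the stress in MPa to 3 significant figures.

(a) 20 coils; (b) NO, τ_max = 258 MPa

N_a = Gd⁴/(8D³k) = (77.6×10³)(3.0⁴)/(8·19.7³·5.1) = 20.15 → N_a = 20
Actual rate k = Gd⁴/(8D³·20) = 5.1384 N/mm
Working load F = kδ = 5.1384·22 = 113.04 N
C = 19.7/3.0 = 6.5667; K_W = (4C−1)/(4C−4)+0.615/C = 1.2284
τ_max = K_W·8FD/(πd³) = 1.2284·210.04 = 258 MPa
τ_max > 192 MPa → exceeds allowable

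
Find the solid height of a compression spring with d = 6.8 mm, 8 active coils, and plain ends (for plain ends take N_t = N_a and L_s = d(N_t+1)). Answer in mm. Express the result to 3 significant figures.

plain ends: N_t = N_a = 8
L_s = d·(N_t+1) = 6.8 × 9 = 61.2 mm

61.2 mm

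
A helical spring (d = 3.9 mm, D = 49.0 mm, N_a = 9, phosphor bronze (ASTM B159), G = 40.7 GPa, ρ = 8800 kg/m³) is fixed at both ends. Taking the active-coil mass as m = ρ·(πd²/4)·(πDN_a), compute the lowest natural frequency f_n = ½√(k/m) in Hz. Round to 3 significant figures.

43.7 Hz

k = Gd⁴/(8D³N_a) = (40.7×10³)(3.9⁴)/(8·49.0³·9) = 1.1116 N/mm = 1111.6 N/m
Wire length L = πDN_a = π·49.0·9 = 1385.4 mm
m = ρ·(πd²/4)·L = 8800 × 11.946×10⁻⁶ m² × 1.3854 m = 0.14564 kg
f_n = ½√(k/m) = 0.5·√(1111.6/0.14564) = 0.5·√(7632.1) = 43.681 Hz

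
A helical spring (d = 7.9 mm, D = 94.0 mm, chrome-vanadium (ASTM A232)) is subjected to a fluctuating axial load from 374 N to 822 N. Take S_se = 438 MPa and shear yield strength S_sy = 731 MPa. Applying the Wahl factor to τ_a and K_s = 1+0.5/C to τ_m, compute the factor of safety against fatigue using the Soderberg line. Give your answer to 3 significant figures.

C = D/d = 94.0/7.9 = 11.8987; K_W = (4C−1)/(4C−4)+0.615/C = 1.1205; K_s = 1+0.5/C = 1.0420
F_a = (F_max−F_min)/2 = 224 N; F_m = (F_max+F_min)/2 = 598 N
τ_a = K_W·8F_aD/(πd³) = 1.1205 × 108.75 = 121.86 MPa
τ_m = K_s·8F_mD/(πd³) = 1.0420 × 290.33 = 302.53 MPa
Soderberg: 1/n_f = τ_a/S_se + τ_m/S_sy = 121.86/438 + 302.53/731 = 0.27821 + 0.41385 = 0.69206
n_f = 1/0.69206 = 1.445

1.44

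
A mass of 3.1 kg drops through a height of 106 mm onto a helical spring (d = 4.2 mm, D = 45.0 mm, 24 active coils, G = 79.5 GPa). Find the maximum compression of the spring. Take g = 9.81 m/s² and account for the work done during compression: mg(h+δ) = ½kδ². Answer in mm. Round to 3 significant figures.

92.4 mm

k = Gd⁴/(8D³N_a) = (79.5×10³)(4.2⁴)/(8·45.0³·24) = 1.4139 N/mm
W = mg = 3.1 × 9.81 = 30.411 N
½kδ² − Wδ − Wh = 0 → δ = (W + √(W² + 2kWh))/k
δ = (30.411 + √(924.83 + 9115.74))/1.4139 = (30.411 + 100.2)/1.4139 = 92.377 mm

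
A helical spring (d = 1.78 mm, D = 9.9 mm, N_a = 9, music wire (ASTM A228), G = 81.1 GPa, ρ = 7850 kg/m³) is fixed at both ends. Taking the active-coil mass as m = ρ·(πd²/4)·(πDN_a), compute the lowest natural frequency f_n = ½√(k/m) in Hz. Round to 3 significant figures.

k = Gd⁴/(8D³N_a) = (81.1×10³)(1.78⁴)/(8·9.9³·9) = 11.654 N/mm = 11654 N/m
Wire length L = πDN_a = π·9.9·9 = 279.92 mm
m = ρ·(πd²/4)·L = 7850 × 2.4885×10⁻⁶ m² × 0.27992 m = 0.005468 kg
f_n = ½√(k/m) = 0.5·√(11654/0.005468) = 0.5·√(2.1313e+06) = 729.94 Hz

730 Hz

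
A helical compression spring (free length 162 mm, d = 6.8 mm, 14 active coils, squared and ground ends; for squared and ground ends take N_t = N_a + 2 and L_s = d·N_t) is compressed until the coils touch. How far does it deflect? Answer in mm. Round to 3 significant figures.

53.2 mm

N_t = 16; L_s = 6.8·16 = 108.8 mm
δ_solid = L₀ − L_s = 162 − 108.8 = 53.2 mm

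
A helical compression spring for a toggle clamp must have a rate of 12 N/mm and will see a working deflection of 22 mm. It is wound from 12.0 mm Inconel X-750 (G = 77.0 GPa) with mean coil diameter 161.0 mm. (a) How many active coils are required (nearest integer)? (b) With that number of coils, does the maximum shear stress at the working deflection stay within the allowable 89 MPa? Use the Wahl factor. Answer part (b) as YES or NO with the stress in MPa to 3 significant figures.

N_a = Gd⁴/(8D³k) = (77.0×10³)(12.0⁴)/(8·161.0³·12) = 3.985 → N_a = 4
Actual rate k = Gd⁴/(8D³·4) = 11.956 N/mm
Working load F = kδ = 11.956·22 = 263.03 N
C = 161.0/12.0 = 13.4167; K_W = (4C−1)/(4C−4)+0.615/C = 1.1062
τ_max = K_W·8FD/(πd³) = 1.1062·62.407 = 69.037 MPa
τ_max ≤ 89 MPa → acceptable

(a) 4 coils; (b) YES, τ_max = 69.0 MPa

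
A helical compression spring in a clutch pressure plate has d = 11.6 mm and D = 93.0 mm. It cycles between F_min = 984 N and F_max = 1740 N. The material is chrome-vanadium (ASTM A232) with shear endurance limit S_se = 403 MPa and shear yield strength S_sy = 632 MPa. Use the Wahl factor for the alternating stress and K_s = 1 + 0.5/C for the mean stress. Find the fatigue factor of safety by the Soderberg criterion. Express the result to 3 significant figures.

1.94

C = D/d = 93.0/11.6 = 8.0172; K_W = (4C−1)/(4C−4)+0.615/C = 1.1836; K_s = 1+0.5/C = 1.0624
F_a = (F_max−F_min)/2 = 378 N; F_m = (F_max+F_min)/2 = 1362 N
τ_a = K_W·8F_aD/(πd³) = 1.1836 × 57.351 = 67.88 MPa
τ_m = K_s·8F_mD/(πd³) = 1.0624 × 206.65 = 219.53 MPa
Soderberg: 1/n_f = τ_a/S_se + τ_m/S_sy = 67.88/403 + 219.53/632 = 0.16844 + 0.34736 = 0.5158
n_f = 1/0.5158 = 1.939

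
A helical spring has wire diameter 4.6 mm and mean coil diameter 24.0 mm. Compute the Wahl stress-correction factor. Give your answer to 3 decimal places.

C = D/d = 24.0/4.6 = 5.2174
K_W = (4C−1)/(4C−4) + 0.615/C = 19.870/16.870 + 0.1179 = 1.2957

1.296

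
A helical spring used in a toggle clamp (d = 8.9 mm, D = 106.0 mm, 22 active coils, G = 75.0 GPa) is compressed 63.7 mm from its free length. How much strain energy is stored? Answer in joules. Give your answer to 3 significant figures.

k = Gd⁴/(8D³N_a) = (75.0×10³)(8.9⁴)/(8·106.0³·22) = 2.2449 N/mm
U = ½kδ² = 0.5 × 2.2449 × 63.7² = 4554.5 N·mm = 4.5545 J

4.55 J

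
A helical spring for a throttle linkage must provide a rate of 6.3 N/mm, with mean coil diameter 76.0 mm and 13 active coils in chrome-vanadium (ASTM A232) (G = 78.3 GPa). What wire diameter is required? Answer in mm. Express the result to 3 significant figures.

7.79 mm

d = (8D³N_a·k / G)^(1/4) = (8·76.0³·13·6.3 / (78.3×10³))^0.25
  = (3673.3)^0.25 = 7.7851 mm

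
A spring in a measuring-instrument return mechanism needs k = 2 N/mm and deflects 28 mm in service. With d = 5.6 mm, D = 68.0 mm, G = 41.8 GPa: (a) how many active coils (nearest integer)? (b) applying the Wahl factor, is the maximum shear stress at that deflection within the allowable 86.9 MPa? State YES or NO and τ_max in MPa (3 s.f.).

N_a = Gd⁴/(8D³k) = (41.8×10³)(5.6⁴)/(8·68.0³·2) = 8.171 → N_a = 8
Actual rate k = Gd⁴/(8D³·8) = 2.0428 N/mm
Working load F = kδ = 2.0428·28 = 57.198 N
C = 68.0/5.6 = 12.1429; K_W = (4C−1)/(4C−4)+0.615/C = 1.1180
τ_max = K_W·8FD/(πd³) = 1.1180·56.398 = 63.051 MPa
τ_max ≤ 86.9 MPa → acceptable

(a) 8 coils; (b) YES, τ_max = 63.1 MPa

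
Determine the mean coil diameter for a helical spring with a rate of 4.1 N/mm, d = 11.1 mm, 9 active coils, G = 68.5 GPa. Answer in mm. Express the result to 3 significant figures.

D = (Gd⁴/(8N_a·k))^(1/3) = (68.5×10³·11.1⁴/(8·9·4.1))^(1/3)
  = (3.52262e+06)^(1/3) = 152.1559 mm

152 mm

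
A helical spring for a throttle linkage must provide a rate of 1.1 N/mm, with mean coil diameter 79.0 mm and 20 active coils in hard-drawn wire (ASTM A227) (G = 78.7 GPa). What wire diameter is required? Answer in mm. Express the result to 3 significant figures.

d = (8D³N_a·k / G)^(1/4) = (8·79.0³·20·1.1 / (78.7×10³))^0.25
  = (1102.6)^0.25 = 5.7624 mm

5.76 mm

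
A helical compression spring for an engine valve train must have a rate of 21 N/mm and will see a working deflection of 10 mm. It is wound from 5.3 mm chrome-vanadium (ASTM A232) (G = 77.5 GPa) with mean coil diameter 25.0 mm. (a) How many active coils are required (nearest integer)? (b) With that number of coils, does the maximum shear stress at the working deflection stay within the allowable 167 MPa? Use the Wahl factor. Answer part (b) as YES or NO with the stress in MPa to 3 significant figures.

N_a = Gd⁴/(8D³k) = (77.5×10³)(5.3⁴)/(8·25.0³·21) = 23.3 → N_a = 23
Actual rate k = Gd⁴/(8D³·23) = 21.27 N/mm
Working load F = kδ = 21.27·10 = 212.7 N
C = 25.0/5.3 = 4.7170; K_W = (4C−1)/(4C−4)+0.615/C = 1.3322
τ_max = K_W·8FD/(πd³) = 1.3322·90.954 = 121.16 MPa
τ_max ≤ 167 MPa → acceptable

(a) 23 coils; (b) YES, τ_max = 121 MPa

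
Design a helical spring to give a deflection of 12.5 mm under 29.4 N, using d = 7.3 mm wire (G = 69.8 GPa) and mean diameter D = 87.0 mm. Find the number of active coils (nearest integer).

16

Required rate k = F/δ = 29.4/12.5 = 2.352 N/mm
N_a = Gd⁴/(8D³k) = (69.8×10³ × 7.3⁴)/(8 × 87.0³ × 2.352)
    = 1.9822e+08 / 1.23904e+07 = 16 → 16 coils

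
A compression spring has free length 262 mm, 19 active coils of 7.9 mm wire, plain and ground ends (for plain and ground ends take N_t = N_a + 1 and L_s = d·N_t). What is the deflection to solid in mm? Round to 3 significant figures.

104 mm

N_t = 20; L_s = 7.9·20 = 158 mm
δ_solid = L₀ − L_s = 262 − 158 = 104 mm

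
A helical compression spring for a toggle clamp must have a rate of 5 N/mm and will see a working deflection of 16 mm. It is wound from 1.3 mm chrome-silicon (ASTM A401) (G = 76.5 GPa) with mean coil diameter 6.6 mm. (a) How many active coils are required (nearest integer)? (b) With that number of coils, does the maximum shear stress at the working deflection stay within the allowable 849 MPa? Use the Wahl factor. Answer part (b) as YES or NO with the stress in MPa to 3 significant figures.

N_a = Gd⁴/(8D³k) = (76.5×10³)(1.3⁴)/(8·6.6³·5) = 19 → N_a = 19
Actual rate k = Gd⁴/(8D³·19) = 4.9999 N/mm
Working load F = kδ = 4.9999·16 = 79.998 N
C = 6.6/1.3 = 5.0769; K_W = (4C−1)/(4C−4)+0.615/C = 1.3051
τ_max = K_W·8FD/(πd³) = 1.3051·611.97 = 798.69 MPa
τ_max ≤ 849 MPa → acceptable

(a) 19 coils; (b) YES, τ_max = 799 MPa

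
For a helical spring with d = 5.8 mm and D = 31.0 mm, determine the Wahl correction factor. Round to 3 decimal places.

C = D/d = 31.0/5.8 = 5.3448
K_W = (4C−1)/(4C−4) + 0.615/C = 20.379/17.379 + 0.1151 = 1.2877

1.288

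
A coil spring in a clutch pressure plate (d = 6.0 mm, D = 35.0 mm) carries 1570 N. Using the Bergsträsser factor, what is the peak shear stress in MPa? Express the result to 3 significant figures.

Spring index C = D/d = 35.0/6.0 = 5.8333
K_B = (4C+2)/(4C−3) = 25.333/20.333 = 1.2459
τ₀ = 8FD/(πd³) = 8·1570·35.0/(π·6.0³) = 439600/678.58 = 647.82 MPa
τ_max = K·τ₀ = 1.2459 × 647.82 = 807.12 MPa

807 MPa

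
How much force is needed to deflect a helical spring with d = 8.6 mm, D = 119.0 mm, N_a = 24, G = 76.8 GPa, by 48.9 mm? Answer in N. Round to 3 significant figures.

k = Gd⁴/(8D³N_a) = (76.8×10³)(8.6⁴)/(8·119.0³·24) = 1.2984 N/mm
F = k·δ = 1.2984 × 48.9 = 63.492 N

63.5 N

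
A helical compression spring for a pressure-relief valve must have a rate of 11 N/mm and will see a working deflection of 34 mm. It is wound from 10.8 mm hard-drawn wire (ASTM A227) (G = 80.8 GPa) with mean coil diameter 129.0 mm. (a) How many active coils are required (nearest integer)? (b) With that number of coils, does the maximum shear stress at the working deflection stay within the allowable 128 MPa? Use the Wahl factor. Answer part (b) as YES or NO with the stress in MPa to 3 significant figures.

N_a = Gd⁴/(8D³k) = (80.8×10³)(10.8⁴)/(8·129.0³·11) = 5.819 → N_a = 6
Actual rate k = Gd⁴/(8D³·6) = 10.668 N/mm
Working load F = kδ = 10.668·34 = 362.72 N
C = 129.0/10.8 = 11.9444; K_W = (4C−1)/(4C−4)+0.615/C = 1.1200
τ_max = K_W·8FD/(πd³) = 1.1200·94.587 = 105.94 MPa
τ_max ≤ 128 MPa → acceptable

(a) 6 coils; (b) YES, τ_max = 106 MPa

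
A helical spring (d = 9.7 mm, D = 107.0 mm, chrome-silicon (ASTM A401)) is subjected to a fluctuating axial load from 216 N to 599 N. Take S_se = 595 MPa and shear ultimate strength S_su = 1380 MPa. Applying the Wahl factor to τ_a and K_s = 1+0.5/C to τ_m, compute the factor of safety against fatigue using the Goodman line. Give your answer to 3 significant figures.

4.98

C = D/d = 107.0/9.7 = 11.0309; K_W = (4C−1)/(4C−4)+0.615/C = 1.1305; K_s = 1+0.5/C = 1.0453
F_a = (F_max−F_min)/2 = 191.5 N; F_m = (F_max+F_min)/2 = 407.5 N
τ_a = K_W·8F_aD/(πd³) = 1.1305 × 57.171 = 64.633 MPa
τ_m = K_s·8F_mD/(πd³) = 1.0453 × 121.66 = 127.17 MPa
Goodman: 1/n_f = τ_a/S_se + τ_m/S_su = 64.633/595 + 127.17/1380 = 0.10863 + 0.09215 = 0.20078
n_f = 1/0.20078 = 4.981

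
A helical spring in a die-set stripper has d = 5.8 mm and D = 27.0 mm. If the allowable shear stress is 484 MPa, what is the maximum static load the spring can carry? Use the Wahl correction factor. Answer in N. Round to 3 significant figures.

C = D/d = 27.0/5.8 = 4.6552
K_W = (4C−1)/(4C−4) + 0.615/C = 17.621/14.621 + 0.1321 = 1.3373
τ_max = K·8FD/(πd³) → F_max = τ_allow·πd³/(8DK)
F_max = 484·π·5.8³/(8·27.0·1.3373) = 2.9667e+05/288.86 = 1027.1 N

1030 N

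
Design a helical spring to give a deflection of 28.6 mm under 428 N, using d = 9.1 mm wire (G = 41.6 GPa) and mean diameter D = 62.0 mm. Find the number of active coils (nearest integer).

Required rate k = F/δ = 428/28.6 = 14.965 N/mm
N_a = Gd⁴/(8D³k) = (41.6×10³ × 9.1⁴)/(8 × 62.0³ × 14.965)
    = 2.85272e+08 / 2.85327e+07 = 9.998 → 10 coils

10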